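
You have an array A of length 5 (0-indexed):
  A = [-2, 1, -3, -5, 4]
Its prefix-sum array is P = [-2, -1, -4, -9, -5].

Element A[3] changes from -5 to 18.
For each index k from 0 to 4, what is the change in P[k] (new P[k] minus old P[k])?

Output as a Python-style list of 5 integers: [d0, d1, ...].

Element change: A[3] -5 -> 18, delta = 23
For k < 3: P[k] unchanged, delta_P[k] = 0
For k >= 3: P[k] shifts by exactly 23
Delta array: [0, 0, 0, 23, 23]

Answer: [0, 0, 0, 23, 23]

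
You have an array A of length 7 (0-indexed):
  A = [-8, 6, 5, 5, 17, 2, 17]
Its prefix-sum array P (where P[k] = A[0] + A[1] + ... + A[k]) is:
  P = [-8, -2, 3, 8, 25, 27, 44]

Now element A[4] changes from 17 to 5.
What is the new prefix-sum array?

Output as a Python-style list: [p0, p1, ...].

Change: A[4] 17 -> 5, delta = -12
P[k] for k < 4: unchanged (A[4] not included)
P[k] for k >= 4: shift by delta = -12
  P[0] = -8 + 0 = -8
  P[1] = -2 + 0 = -2
  P[2] = 3 + 0 = 3
  P[3] = 8 + 0 = 8
  P[4] = 25 + -12 = 13
  P[5] = 27 + -12 = 15
  P[6] = 44 + -12 = 32

Answer: [-8, -2, 3, 8, 13, 15, 32]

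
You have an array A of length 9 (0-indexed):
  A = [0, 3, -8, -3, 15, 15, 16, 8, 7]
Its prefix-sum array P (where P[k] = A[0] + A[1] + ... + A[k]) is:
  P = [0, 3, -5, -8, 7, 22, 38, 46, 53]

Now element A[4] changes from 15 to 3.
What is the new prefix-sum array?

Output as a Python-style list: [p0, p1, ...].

Answer: [0, 3, -5, -8, -5, 10, 26, 34, 41]

Derivation:
Change: A[4] 15 -> 3, delta = -12
P[k] for k < 4: unchanged (A[4] not included)
P[k] for k >= 4: shift by delta = -12
  P[0] = 0 + 0 = 0
  P[1] = 3 + 0 = 3
  P[2] = -5 + 0 = -5
  P[3] = -8 + 0 = -8
  P[4] = 7 + -12 = -5
  P[5] = 22 + -12 = 10
  P[6] = 38 + -12 = 26
  P[7] = 46 + -12 = 34
  P[8] = 53 + -12 = 41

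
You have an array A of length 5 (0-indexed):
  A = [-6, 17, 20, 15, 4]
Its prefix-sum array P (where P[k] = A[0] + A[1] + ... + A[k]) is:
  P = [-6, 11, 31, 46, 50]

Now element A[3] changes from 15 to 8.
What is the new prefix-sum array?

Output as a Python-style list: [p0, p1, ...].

Answer: [-6, 11, 31, 39, 43]

Derivation:
Change: A[3] 15 -> 8, delta = -7
P[k] for k < 3: unchanged (A[3] not included)
P[k] for k >= 3: shift by delta = -7
  P[0] = -6 + 0 = -6
  P[1] = 11 + 0 = 11
  P[2] = 31 + 0 = 31
  P[3] = 46 + -7 = 39
  P[4] = 50 + -7 = 43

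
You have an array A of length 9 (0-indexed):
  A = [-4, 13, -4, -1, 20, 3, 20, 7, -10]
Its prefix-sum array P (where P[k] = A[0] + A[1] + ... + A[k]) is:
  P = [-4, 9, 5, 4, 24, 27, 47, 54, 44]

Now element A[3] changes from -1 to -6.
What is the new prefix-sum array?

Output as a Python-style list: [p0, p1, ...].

Answer: [-4, 9, 5, -1, 19, 22, 42, 49, 39]

Derivation:
Change: A[3] -1 -> -6, delta = -5
P[k] for k < 3: unchanged (A[3] not included)
P[k] for k >= 3: shift by delta = -5
  P[0] = -4 + 0 = -4
  P[1] = 9 + 0 = 9
  P[2] = 5 + 0 = 5
  P[3] = 4 + -5 = -1
  P[4] = 24 + -5 = 19
  P[5] = 27 + -5 = 22
  P[6] = 47 + -5 = 42
  P[7] = 54 + -5 = 49
  P[8] = 44 + -5 = 39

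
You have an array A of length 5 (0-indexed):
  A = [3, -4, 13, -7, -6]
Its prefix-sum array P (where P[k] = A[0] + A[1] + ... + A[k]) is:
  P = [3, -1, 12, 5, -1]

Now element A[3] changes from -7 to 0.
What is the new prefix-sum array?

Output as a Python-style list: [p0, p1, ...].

Answer: [3, -1, 12, 12, 6]

Derivation:
Change: A[3] -7 -> 0, delta = 7
P[k] for k < 3: unchanged (A[3] not included)
P[k] for k >= 3: shift by delta = 7
  P[0] = 3 + 0 = 3
  P[1] = -1 + 0 = -1
  P[2] = 12 + 0 = 12
  P[3] = 5 + 7 = 12
  P[4] = -1 + 7 = 6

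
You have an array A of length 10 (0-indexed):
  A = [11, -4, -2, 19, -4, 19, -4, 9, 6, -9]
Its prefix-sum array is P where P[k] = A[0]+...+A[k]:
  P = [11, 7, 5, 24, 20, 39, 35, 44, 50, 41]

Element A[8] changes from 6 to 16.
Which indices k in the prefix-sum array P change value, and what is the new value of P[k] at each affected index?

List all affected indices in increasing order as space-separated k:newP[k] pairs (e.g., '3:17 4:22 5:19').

Answer: 8:60 9:51

Derivation:
P[k] = A[0] + ... + A[k]
P[k] includes A[8] iff k >= 8
Affected indices: 8, 9, ..., 9; delta = 10
  P[8]: 50 + 10 = 60
  P[9]: 41 + 10 = 51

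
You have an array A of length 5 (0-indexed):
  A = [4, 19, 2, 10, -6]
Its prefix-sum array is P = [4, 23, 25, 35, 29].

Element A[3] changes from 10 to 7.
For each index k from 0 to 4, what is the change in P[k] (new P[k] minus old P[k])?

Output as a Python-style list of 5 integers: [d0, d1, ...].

Element change: A[3] 10 -> 7, delta = -3
For k < 3: P[k] unchanged, delta_P[k] = 0
For k >= 3: P[k] shifts by exactly -3
Delta array: [0, 0, 0, -3, -3]

Answer: [0, 0, 0, -3, -3]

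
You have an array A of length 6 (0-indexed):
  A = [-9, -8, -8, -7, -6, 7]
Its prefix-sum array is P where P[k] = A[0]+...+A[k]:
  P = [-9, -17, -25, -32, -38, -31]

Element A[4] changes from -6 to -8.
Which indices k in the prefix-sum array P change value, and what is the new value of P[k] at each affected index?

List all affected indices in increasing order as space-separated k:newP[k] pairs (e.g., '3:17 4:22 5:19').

P[k] = A[0] + ... + A[k]
P[k] includes A[4] iff k >= 4
Affected indices: 4, 5, ..., 5; delta = -2
  P[4]: -38 + -2 = -40
  P[5]: -31 + -2 = -33

Answer: 4:-40 5:-33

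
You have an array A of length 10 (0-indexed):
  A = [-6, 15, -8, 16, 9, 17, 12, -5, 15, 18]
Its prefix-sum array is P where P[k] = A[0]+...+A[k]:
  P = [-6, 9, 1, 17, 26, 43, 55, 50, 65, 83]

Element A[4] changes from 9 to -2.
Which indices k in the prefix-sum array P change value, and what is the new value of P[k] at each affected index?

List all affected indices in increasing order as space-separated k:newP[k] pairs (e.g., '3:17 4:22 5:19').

P[k] = A[0] + ... + A[k]
P[k] includes A[4] iff k >= 4
Affected indices: 4, 5, ..., 9; delta = -11
  P[4]: 26 + -11 = 15
  P[5]: 43 + -11 = 32
  P[6]: 55 + -11 = 44
  P[7]: 50 + -11 = 39
  P[8]: 65 + -11 = 54
  P[9]: 83 + -11 = 72

Answer: 4:15 5:32 6:44 7:39 8:54 9:72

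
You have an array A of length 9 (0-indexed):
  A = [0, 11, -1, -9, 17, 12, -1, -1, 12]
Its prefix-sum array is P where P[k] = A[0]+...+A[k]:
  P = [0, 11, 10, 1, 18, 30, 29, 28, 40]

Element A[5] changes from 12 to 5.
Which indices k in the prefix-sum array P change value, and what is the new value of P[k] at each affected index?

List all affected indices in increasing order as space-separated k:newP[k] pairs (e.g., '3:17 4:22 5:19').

Answer: 5:23 6:22 7:21 8:33

Derivation:
P[k] = A[0] + ... + A[k]
P[k] includes A[5] iff k >= 5
Affected indices: 5, 6, ..., 8; delta = -7
  P[5]: 30 + -7 = 23
  P[6]: 29 + -7 = 22
  P[7]: 28 + -7 = 21
  P[8]: 40 + -7 = 33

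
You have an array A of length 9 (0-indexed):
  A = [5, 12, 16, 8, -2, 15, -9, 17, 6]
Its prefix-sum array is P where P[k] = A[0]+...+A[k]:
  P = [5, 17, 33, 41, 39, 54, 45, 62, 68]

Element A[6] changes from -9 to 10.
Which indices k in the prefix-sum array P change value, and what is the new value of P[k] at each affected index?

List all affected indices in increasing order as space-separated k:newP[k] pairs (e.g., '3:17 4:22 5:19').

Answer: 6:64 7:81 8:87

Derivation:
P[k] = A[0] + ... + A[k]
P[k] includes A[6] iff k >= 6
Affected indices: 6, 7, ..., 8; delta = 19
  P[6]: 45 + 19 = 64
  P[7]: 62 + 19 = 81
  P[8]: 68 + 19 = 87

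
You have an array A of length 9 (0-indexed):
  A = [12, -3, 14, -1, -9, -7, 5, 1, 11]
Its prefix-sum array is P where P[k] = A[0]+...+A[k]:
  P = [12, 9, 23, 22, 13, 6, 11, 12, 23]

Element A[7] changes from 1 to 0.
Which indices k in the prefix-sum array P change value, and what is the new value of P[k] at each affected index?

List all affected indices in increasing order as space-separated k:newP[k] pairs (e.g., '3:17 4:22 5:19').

Answer: 7:11 8:22

Derivation:
P[k] = A[0] + ... + A[k]
P[k] includes A[7] iff k >= 7
Affected indices: 7, 8, ..., 8; delta = -1
  P[7]: 12 + -1 = 11
  P[8]: 23 + -1 = 22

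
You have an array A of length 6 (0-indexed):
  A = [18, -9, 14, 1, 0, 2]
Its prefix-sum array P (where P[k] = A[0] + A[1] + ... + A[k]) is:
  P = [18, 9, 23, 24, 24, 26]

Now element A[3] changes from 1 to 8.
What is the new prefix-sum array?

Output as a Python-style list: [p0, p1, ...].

Change: A[3] 1 -> 8, delta = 7
P[k] for k < 3: unchanged (A[3] not included)
P[k] for k >= 3: shift by delta = 7
  P[0] = 18 + 0 = 18
  P[1] = 9 + 0 = 9
  P[2] = 23 + 0 = 23
  P[3] = 24 + 7 = 31
  P[4] = 24 + 7 = 31
  P[5] = 26 + 7 = 33

Answer: [18, 9, 23, 31, 31, 33]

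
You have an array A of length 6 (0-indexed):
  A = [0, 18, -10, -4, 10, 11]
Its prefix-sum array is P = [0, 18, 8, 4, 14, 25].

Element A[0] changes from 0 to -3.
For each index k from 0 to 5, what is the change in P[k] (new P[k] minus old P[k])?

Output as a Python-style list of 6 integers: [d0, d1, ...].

Answer: [-3, -3, -3, -3, -3, -3]

Derivation:
Element change: A[0] 0 -> -3, delta = -3
For k < 0: P[k] unchanged, delta_P[k] = 0
For k >= 0: P[k] shifts by exactly -3
Delta array: [-3, -3, -3, -3, -3, -3]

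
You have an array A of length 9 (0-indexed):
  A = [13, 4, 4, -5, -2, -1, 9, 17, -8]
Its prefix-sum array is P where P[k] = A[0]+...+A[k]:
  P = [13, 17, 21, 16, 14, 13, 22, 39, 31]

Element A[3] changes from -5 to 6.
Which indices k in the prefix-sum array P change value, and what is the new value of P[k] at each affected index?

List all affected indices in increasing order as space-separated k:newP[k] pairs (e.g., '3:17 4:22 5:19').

Answer: 3:27 4:25 5:24 6:33 7:50 8:42

Derivation:
P[k] = A[0] + ... + A[k]
P[k] includes A[3] iff k >= 3
Affected indices: 3, 4, ..., 8; delta = 11
  P[3]: 16 + 11 = 27
  P[4]: 14 + 11 = 25
  P[5]: 13 + 11 = 24
  P[6]: 22 + 11 = 33
  P[7]: 39 + 11 = 50
  P[8]: 31 + 11 = 42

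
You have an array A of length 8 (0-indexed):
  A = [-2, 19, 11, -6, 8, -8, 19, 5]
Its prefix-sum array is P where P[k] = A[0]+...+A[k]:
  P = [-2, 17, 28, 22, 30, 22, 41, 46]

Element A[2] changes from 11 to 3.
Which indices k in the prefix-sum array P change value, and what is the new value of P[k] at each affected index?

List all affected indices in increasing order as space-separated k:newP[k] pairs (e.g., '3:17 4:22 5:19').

P[k] = A[0] + ... + A[k]
P[k] includes A[2] iff k >= 2
Affected indices: 2, 3, ..., 7; delta = -8
  P[2]: 28 + -8 = 20
  P[3]: 22 + -8 = 14
  P[4]: 30 + -8 = 22
  P[5]: 22 + -8 = 14
  P[6]: 41 + -8 = 33
  P[7]: 46 + -8 = 38

Answer: 2:20 3:14 4:22 5:14 6:33 7:38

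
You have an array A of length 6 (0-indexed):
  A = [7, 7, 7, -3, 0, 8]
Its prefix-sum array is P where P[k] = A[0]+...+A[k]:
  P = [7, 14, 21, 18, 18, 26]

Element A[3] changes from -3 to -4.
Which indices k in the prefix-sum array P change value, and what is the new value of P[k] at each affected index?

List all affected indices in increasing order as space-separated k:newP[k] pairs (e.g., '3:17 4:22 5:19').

Answer: 3:17 4:17 5:25

Derivation:
P[k] = A[0] + ... + A[k]
P[k] includes A[3] iff k >= 3
Affected indices: 3, 4, ..., 5; delta = -1
  P[3]: 18 + -1 = 17
  P[4]: 18 + -1 = 17
  P[5]: 26 + -1 = 25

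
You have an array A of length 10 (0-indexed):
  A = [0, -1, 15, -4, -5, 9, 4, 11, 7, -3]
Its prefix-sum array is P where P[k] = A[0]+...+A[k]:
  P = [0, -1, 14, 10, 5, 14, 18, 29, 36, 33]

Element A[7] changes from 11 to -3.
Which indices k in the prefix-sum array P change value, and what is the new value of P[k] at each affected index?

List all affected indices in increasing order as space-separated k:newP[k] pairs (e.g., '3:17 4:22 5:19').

Answer: 7:15 8:22 9:19

Derivation:
P[k] = A[0] + ... + A[k]
P[k] includes A[7] iff k >= 7
Affected indices: 7, 8, ..., 9; delta = -14
  P[7]: 29 + -14 = 15
  P[8]: 36 + -14 = 22
  P[9]: 33 + -14 = 19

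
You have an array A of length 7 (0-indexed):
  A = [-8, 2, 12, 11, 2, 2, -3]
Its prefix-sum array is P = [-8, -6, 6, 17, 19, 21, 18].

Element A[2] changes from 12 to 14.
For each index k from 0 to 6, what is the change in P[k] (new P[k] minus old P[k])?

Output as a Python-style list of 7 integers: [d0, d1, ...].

Element change: A[2] 12 -> 14, delta = 2
For k < 2: P[k] unchanged, delta_P[k] = 0
For k >= 2: P[k] shifts by exactly 2
Delta array: [0, 0, 2, 2, 2, 2, 2]

Answer: [0, 0, 2, 2, 2, 2, 2]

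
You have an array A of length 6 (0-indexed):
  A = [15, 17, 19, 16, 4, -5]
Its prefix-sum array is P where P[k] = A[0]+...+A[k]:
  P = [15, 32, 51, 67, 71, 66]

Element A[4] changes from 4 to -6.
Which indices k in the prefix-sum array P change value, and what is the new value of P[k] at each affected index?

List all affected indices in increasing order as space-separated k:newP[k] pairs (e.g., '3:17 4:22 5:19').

P[k] = A[0] + ... + A[k]
P[k] includes A[4] iff k >= 4
Affected indices: 4, 5, ..., 5; delta = -10
  P[4]: 71 + -10 = 61
  P[5]: 66 + -10 = 56

Answer: 4:61 5:56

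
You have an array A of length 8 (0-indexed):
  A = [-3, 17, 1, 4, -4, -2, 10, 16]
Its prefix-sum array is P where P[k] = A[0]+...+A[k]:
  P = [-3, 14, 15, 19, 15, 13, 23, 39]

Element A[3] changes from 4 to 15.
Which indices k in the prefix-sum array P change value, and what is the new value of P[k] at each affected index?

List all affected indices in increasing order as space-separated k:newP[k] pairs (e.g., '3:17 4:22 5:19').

Answer: 3:30 4:26 5:24 6:34 7:50

Derivation:
P[k] = A[0] + ... + A[k]
P[k] includes A[3] iff k >= 3
Affected indices: 3, 4, ..., 7; delta = 11
  P[3]: 19 + 11 = 30
  P[4]: 15 + 11 = 26
  P[5]: 13 + 11 = 24
  P[6]: 23 + 11 = 34
  P[7]: 39 + 11 = 50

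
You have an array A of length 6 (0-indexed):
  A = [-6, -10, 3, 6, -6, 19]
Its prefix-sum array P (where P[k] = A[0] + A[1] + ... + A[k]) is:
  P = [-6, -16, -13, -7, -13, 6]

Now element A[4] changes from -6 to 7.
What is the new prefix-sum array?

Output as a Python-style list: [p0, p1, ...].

Answer: [-6, -16, -13, -7, 0, 19]

Derivation:
Change: A[4] -6 -> 7, delta = 13
P[k] for k < 4: unchanged (A[4] not included)
P[k] for k >= 4: shift by delta = 13
  P[0] = -6 + 0 = -6
  P[1] = -16 + 0 = -16
  P[2] = -13 + 0 = -13
  P[3] = -7 + 0 = -7
  P[4] = -13 + 13 = 0
  P[5] = 6 + 13 = 19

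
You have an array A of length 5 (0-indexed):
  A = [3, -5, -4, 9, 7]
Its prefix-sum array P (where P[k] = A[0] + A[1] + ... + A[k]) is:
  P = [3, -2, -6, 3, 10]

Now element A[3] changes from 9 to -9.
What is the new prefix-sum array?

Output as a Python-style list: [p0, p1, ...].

Answer: [3, -2, -6, -15, -8]

Derivation:
Change: A[3] 9 -> -9, delta = -18
P[k] for k < 3: unchanged (A[3] not included)
P[k] for k >= 3: shift by delta = -18
  P[0] = 3 + 0 = 3
  P[1] = -2 + 0 = -2
  P[2] = -6 + 0 = -6
  P[3] = 3 + -18 = -15
  P[4] = 10 + -18 = -8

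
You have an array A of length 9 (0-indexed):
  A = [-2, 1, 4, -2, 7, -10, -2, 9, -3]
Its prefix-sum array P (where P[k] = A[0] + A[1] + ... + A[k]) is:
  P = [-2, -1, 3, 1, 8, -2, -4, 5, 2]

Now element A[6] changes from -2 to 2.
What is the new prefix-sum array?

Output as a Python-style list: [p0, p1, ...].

Change: A[6] -2 -> 2, delta = 4
P[k] for k < 6: unchanged (A[6] not included)
P[k] for k >= 6: shift by delta = 4
  P[0] = -2 + 0 = -2
  P[1] = -1 + 0 = -1
  P[2] = 3 + 0 = 3
  P[3] = 1 + 0 = 1
  P[4] = 8 + 0 = 8
  P[5] = -2 + 0 = -2
  P[6] = -4 + 4 = 0
  P[7] = 5 + 4 = 9
  P[8] = 2 + 4 = 6

Answer: [-2, -1, 3, 1, 8, -2, 0, 9, 6]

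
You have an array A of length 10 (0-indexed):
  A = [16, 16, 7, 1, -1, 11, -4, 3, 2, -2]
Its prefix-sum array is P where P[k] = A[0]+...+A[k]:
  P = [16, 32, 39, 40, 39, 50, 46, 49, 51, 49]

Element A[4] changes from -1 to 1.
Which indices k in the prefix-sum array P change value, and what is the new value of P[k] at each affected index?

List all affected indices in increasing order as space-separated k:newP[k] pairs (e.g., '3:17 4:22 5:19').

Answer: 4:41 5:52 6:48 7:51 8:53 9:51

Derivation:
P[k] = A[0] + ... + A[k]
P[k] includes A[4] iff k >= 4
Affected indices: 4, 5, ..., 9; delta = 2
  P[4]: 39 + 2 = 41
  P[5]: 50 + 2 = 52
  P[6]: 46 + 2 = 48
  P[7]: 49 + 2 = 51
  P[8]: 51 + 2 = 53
  P[9]: 49 + 2 = 51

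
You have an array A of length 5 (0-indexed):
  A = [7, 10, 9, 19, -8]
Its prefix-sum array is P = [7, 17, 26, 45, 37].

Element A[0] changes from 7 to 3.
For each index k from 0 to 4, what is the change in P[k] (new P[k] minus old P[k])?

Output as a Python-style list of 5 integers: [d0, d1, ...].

Element change: A[0] 7 -> 3, delta = -4
For k < 0: P[k] unchanged, delta_P[k] = 0
For k >= 0: P[k] shifts by exactly -4
Delta array: [-4, -4, -4, -4, -4]

Answer: [-4, -4, -4, -4, -4]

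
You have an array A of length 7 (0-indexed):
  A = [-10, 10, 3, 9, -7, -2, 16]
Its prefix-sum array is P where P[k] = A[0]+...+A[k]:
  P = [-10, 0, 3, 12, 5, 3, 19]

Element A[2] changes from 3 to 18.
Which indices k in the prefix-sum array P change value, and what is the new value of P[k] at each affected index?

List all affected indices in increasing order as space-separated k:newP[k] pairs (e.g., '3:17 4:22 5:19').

Answer: 2:18 3:27 4:20 5:18 6:34

Derivation:
P[k] = A[0] + ... + A[k]
P[k] includes A[2] iff k >= 2
Affected indices: 2, 3, ..., 6; delta = 15
  P[2]: 3 + 15 = 18
  P[3]: 12 + 15 = 27
  P[4]: 5 + 15 = 20
  P[5]: 3 + 15 = 18
  P[6]: 19 + 15 = 34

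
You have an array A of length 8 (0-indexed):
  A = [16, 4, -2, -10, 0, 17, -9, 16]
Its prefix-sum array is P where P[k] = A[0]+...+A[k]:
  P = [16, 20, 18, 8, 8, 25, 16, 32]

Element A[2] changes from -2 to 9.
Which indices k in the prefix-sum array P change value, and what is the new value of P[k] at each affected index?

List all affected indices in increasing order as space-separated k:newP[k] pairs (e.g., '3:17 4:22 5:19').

P[k] = A[0] + ... + A[k]
P[k] includes A[2] iff k >= 2
Affected indices: 2, 3, ..., 7; delta = 11
  P[2]: 18 + 11 = 29
  P[3]: 8 + 11 = 19
  P[4]: 8 + 11 = 19
  P[5]: 25 + 11 = 36
  P[6]: 16 + 11 = 27
  P[7]: 32 + 11 = 43

Answer: 2:29 3:19 4:19 5:36 6:27 7:43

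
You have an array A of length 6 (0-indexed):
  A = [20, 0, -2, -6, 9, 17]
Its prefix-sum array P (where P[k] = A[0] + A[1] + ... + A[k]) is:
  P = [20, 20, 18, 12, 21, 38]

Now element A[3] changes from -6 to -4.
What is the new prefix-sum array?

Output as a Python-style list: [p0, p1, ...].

Change: A[3] -6 -> -4, delta = 2
P[k] for k < 3: unchanged (A[3] not included)
P[k] for k >= 3: shift by delta = 2
  P[0] = 20 + 0 = 20
  P[1] = 20 + 0 = 20
  P[2] = 18 + 0 = 18
  P[3] = 12 + 2 = 14
  P[4] = 21 + 2 = 23
  P[5] = 38 + 2 = 40

Answer: [20, 20, 18, 14, 23, 40]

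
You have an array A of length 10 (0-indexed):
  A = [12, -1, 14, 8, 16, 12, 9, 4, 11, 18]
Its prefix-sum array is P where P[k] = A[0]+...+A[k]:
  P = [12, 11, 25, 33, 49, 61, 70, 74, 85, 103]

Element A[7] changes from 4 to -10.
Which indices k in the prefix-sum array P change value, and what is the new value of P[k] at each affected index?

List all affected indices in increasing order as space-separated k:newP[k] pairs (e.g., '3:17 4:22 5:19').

Answer: 7:60 8:71 9:89

Derivation:
P[k] = A[0] + ... + A[k]
P[k] includes A[7] iff k >= 7
Affected indices: 7, 8, ..., 9; delta = -14
  P[7]: 74 + -14 = 60
  P[8]: 85 + -14 = 71
  P[9]: 103 + -14 = 89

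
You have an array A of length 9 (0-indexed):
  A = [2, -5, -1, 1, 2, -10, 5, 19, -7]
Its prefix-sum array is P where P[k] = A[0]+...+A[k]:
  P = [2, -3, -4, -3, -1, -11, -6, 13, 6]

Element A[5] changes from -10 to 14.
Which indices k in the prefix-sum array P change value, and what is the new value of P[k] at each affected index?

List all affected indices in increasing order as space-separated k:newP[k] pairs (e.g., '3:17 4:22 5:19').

P[k] = A[0] + ... + A[k]
P[k] includes A[5] iff k >= 5
Affected indices: 5, 6, ..., 8; delta = 24
  P[5]: -11 + 24 = 13
  P[6]: -6 + 24 = 18
  P[7]: 13 + 24 = 37
  P[8]: 6 + 24 = 30

Answer: 5:13 6:18 7:37 8:30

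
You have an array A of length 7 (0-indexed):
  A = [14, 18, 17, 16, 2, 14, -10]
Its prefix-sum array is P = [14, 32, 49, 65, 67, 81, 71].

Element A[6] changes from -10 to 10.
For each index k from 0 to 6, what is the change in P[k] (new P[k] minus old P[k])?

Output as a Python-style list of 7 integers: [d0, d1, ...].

Element change: A[6] -10 -> 10, delta = 20
For k < 6: P[k] unchanged, delta_P[k] = 0
For k >= 6: P[k] shifts by exactly 20
Delta array: [0, 0, 0, 0, 0, 0, 20]

Answer: [0, 0, 0, 0, 0, 0, 20]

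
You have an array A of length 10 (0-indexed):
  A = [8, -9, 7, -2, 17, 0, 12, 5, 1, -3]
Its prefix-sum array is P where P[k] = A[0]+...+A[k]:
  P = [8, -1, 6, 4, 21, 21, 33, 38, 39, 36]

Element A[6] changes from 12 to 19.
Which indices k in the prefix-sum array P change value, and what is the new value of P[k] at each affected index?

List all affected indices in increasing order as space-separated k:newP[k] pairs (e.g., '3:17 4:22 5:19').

Answer: 6:40 7:45 8:46 9:43

Derivation:
P[k] = A[0] + ... + A[k]
P[k] includes A[6] iff k >= 6
Affected indices: 6, 7, ..., 9; delta = 7
  P[6]: 33 + 7 = 40
  P[7]: 38 + 7 = 45
  P[8]: 39 + 7 = 46
  P[9]: 36 + 7 = 43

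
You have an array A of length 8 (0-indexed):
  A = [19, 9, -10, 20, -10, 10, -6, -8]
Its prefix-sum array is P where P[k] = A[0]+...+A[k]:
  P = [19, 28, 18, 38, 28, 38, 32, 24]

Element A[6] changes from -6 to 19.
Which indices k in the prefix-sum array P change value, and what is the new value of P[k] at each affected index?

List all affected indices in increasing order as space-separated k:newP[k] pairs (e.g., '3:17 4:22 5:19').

Answer: 6:57 7:49

Derivation:
P[k] = A[0] + ... + A[k]
P[k] includes A[6] iff k >= 6
Affected indices: 6, 7, ..., 7; delta = 25
  P[6]: 32 + 25 = 57
  P[7]: 24 + 25 = 49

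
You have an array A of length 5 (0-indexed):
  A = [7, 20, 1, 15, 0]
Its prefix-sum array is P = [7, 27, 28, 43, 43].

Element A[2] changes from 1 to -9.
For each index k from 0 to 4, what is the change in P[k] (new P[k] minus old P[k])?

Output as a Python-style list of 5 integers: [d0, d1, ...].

Element change: A[2] 1 -> -9, delta = -10
For k < 2: P[k] unchanged, delta_P[k] = 0
For k >= 2: P[k] shifts by exactly -10
Delta array: [0, 0, -10, -10, -10]

Answer: [0, 0, -10, -10, -10]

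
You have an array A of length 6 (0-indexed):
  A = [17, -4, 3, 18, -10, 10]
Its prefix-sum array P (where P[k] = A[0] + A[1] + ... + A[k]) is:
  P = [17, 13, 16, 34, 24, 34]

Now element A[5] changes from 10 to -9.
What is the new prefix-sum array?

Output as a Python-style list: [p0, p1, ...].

Change: A[5] 10 -> -9, delta = -19
P[k] for k < 5: unchanged (A[5] not included)
P[k] for k >= 5: shift by delta = -19
  P[0] = 17 + 0 = 17
  P[1] = 13 + 0 = 13
  P[2] = 16 + 0 = 16
  P[3] = 34 + 0 = 34
  P[4] = 24 + 0 = 24
  P[5] = 34 + -19 = 15

Answer: [17, 13, 16, 34, 24, 15]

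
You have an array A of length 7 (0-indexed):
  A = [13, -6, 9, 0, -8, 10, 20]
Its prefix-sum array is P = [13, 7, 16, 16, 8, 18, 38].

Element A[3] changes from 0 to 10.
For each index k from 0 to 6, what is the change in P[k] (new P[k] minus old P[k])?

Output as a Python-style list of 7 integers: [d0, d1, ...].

Element change: A[3] 0 -> 10, delta = 10
For k < 3: P[k] unchanged, delta_P[k] = 0
For k >= 3: P[k] shifts by exactly 10
Delta array: [0, 0, 0, 10, 10, 10, 10]

Answer: [0, 0, 0, 10, 10, 10, 10]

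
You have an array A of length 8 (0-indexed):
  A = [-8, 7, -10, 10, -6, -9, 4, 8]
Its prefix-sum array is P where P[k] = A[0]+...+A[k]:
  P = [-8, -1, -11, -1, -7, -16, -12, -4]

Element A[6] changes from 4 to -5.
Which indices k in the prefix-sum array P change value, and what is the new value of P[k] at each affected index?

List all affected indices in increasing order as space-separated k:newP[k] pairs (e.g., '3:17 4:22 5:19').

P[k] = A[0] + ... + A[k]
P[k] includes A[6] iff k >= 6
Affected indices: 6, 7, ..., 7; delta = -9
  P[6]: -12 + -9 = -21
  P[7]: -4 + -9 = -13

Answer: 6:-21 7:-13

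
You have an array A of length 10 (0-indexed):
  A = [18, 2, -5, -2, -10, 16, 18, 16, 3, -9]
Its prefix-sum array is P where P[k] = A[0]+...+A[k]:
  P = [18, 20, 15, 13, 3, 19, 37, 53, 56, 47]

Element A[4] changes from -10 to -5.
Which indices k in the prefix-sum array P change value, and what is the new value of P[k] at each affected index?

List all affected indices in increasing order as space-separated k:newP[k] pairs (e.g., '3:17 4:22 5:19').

P[k] = A[0] + ... + A[k]
P[k] includes A[4] iff k >= 4
Affected indices: 4, 5, ..., 9; delta = 5
  P[4]: 3 + 5 = 8
  P[5]: 19 + 5 = 24
  P[6]: 37 + 5 = 42
  P[7]: 53 + 5 = 58
  P[8]: 56 + 5 = 61
  P[9]: 47 + 5 = 52

Answer: 4:8 5:24 6:42 7:58 8:61 9:52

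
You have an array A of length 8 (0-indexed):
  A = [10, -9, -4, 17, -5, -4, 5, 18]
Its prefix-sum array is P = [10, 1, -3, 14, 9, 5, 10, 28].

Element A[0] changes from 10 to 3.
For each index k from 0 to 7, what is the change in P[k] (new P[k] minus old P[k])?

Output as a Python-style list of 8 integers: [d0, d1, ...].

Element change: A[0] 10 -> 3, delta = -7
For k < 0: P[k] unchanged, delta_P[k] = 0
For k >= 0: P[k] shifts by exactly -7
Delta array: [-7, -7, -7, -7, -7, -7, -7, -7]

Answer: [-7, -7, -7, -7, -7, -7, -7, -7]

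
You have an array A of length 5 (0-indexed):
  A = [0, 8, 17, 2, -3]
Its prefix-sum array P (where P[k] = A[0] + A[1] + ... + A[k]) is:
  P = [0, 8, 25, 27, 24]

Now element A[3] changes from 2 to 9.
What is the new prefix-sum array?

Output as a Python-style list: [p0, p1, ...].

Change: A[3] 2 -> 9, delta = 7
P[k] for k < 3: unchanged (A[3] not included)
P[k] for k >= 3: shift by delta = 7
  P[0] = 0 + 0 = 0
  P[1] = 8 + 0 = 8
  P[2] = 25 + 0 = 25
  P[3] = 27 + 7 = 34
  P[4] = 24 + 7 = 31

Answer: [0, 8, 25, 34, 31]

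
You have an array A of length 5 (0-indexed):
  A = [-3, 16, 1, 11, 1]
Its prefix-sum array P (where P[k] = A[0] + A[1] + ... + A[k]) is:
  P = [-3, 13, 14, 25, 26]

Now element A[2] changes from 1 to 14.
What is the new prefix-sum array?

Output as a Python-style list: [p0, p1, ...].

Answer: [-3, 13, 27, 38, 39]

Derivation:
Change: A[2] 1 -> 14, delta = 13
P[k] for k < 2: unchanged (A[2] not included)
P[k] for k >= 2: shift by delta = 13
  P[0] = -3 + 0 = -3
  P[1] = 13 + 0 = 13
  P[2] = 14 + 13 = 27
  P[3] = 25 + 13 = 38
  P[4] = 26 + 13 = 39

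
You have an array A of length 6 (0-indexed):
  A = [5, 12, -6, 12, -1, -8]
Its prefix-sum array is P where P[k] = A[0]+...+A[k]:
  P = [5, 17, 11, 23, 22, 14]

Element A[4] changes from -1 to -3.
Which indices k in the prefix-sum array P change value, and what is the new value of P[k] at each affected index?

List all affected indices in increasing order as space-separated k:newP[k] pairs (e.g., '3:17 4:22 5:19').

P[k] = A[0] + ... + A[k]
P[k] includes A[4] iff k >= 4
Affected indices: 4, 5, ..., 5; delta = -2
  P[4]: 22 + -2 = 20
  P[5]: 14 + -2 = 12

Answer: 4:20 5:12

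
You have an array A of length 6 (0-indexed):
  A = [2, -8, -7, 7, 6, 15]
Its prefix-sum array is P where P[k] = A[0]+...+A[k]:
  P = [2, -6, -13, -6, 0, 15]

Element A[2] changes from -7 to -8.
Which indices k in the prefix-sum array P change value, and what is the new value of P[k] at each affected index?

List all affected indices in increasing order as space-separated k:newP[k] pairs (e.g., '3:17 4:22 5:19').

Answer: 2:-14 3:-7 4:-1 5:14

Derivation:
P[k] = A[0] + ... + A[k]
P[k] includes A[2] iff k >= 2
Affected indices: 2, 3, ..., 5; delta = -1
  P[2]: -13 + -1 = -14
  P[3]: -6 + -1 = -7
  P[4]: 0 + -1 = -1
  P[5]: 15 + -1 = 14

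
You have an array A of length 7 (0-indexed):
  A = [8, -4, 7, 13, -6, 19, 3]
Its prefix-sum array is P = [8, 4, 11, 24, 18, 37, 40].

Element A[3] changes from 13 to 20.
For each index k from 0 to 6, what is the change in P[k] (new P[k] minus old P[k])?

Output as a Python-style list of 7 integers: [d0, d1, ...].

Element change: A[3] 13 -> 20, delta = 7
For k < 3: P[k] unchanged, delta_P[k] = 0
For k >= 3: P[k] shifts by exactly 7
Delta array: [0, 0, 0, 7, 7, 7, 7]

Answer: [0, 0, 0, 7, 7, 7, 7]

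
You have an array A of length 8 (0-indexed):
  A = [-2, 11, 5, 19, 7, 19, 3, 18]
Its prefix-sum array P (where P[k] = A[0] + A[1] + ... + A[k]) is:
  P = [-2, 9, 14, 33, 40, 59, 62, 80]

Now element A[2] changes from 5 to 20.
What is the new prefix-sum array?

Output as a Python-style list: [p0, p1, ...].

Change: A[2] 5 -> 20, delta = 15
P[k] for k < 2: unchanged (A[2] not included)
P[k] for k >= 2: shift by delta = 15
  P[0] = -2 + 0 = -2
  P[1] = 9 + 0 = 9
  P[2] = 14 + 15 = 29
  P[3] = 33 + 15 = 48
  P[4] = 40 + 15 = 55
  P[5] = 59 + 15 = 74
  P[6] = 62 + 15 = 77
  P[7] = 80 + 15 = 95

Answer: [-2, 9, 29, 48, 55, 74, 77, 95]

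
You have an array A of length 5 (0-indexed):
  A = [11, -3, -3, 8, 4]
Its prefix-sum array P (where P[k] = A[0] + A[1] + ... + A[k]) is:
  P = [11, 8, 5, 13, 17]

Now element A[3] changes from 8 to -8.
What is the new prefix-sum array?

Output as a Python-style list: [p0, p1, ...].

Change: A[3] 8 -> -8, delta = -16
P[k] for k < 3: unchanged (A[3] not included)
P[k] for k >= 3: shift by delta = -16
  P[0] = 11 + 0 = 11
  P[1] = 8 + 0 = 8
  P[2] = 5 + 0 = 5
  P[3] = 13 + -16 = -3
  P[4] = 17 + -16 = 1

Answer: [11, 8, 5, -3, 1]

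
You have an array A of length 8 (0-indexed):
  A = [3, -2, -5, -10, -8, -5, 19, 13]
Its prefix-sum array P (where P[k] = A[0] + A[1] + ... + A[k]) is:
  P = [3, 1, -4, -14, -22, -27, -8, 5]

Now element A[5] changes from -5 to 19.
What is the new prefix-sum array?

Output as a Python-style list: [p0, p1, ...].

Change: A[5] -5 -> 19, delta = 24
P[k] for k < 5: unchanged (A[5] not included)
P[k] for k >= 5: shift by delta = 24
  P[0] = 3 + 0 = 3
  P[1] = 1 + 0 = 1
  P[2] = -4 + 0 = -4
  P[3] = -14 + 0 = -14
  P[4] = -22 + 0 = -22
  P[5] = -27 + 24 = -3
  P[6] = -8 + 24 = 16
  P[7] = 5 + 24 = 29

Answer: [3, 1, -4, -14, -22, -3, 16, 29]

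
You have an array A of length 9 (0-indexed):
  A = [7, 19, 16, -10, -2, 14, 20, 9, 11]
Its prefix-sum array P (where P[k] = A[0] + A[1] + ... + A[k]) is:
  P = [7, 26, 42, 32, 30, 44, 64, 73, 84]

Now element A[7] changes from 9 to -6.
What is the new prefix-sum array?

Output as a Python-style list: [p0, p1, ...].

Answer: [7, 26, 42, 32, 30, 44, 64, 58, 69]

Derivation:
Change: A[7] 9 -> -6, delta = -15
P[k] for k < 7: unchanged (A[7] not included)
P[k] for k >= 7: shift by delta = -15
  P[0] = 7 + 0 = 7
  P[1] = 26 + 0 = 26
  P[2] = 42 + 0 = 42
  P[3] = 32 + 0 = 32
  P[4] = 30 + 0 = 30
  P[5] = 44 + 0 = 44
  P[6] = 64 + 0 = 64
  P[7] = 73 + -15 = 58
  P[8] = 84 + -15 = 69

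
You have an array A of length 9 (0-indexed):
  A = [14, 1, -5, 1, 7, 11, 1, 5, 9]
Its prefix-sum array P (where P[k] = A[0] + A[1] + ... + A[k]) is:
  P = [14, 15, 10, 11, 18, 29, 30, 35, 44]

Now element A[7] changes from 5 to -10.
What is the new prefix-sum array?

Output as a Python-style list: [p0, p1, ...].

Answer: [14, 15, 10, 11, 18, 29, 30, 20, 29]

Derivation:
Change: A[7] 5 -> -10, delta = -15
P[k] for k < 7: unchanged (A[7] not included)
P[k] for k >= 7: shift by delta = -15
  P[0] = 14 + 0 = 14
  P[1] = 15 + 0 = 15
  P[2] = 10 + 0 = 10
  P[3] = 11 + 0 = 11
  P[4] = 18 + 0 = 18
  P[5] = 29 + 0 = 29
  P[6] = 30 + 0 = 30
  P[7] = 35 + -15 = 20
  P[8] = 44 + -15 = 29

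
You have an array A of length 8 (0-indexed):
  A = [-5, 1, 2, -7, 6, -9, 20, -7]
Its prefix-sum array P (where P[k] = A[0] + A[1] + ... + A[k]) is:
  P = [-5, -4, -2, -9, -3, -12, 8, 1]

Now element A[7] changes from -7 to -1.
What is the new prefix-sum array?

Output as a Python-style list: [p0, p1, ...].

Answer: [-5, -4, -2, -9, -3, -12, 8, 7]

Derivation:
Change: A[7] -7 -> -1, delta = 6
P[k] for k < 7: unchanged (A[7] not included)
P[k] for k >= 7: shift by delta = 6
  P[0] = -5 + 0 = -5
  P[1] = -4 + 0 = -4
  P[2] = -2 + 0 = -2
  P[3] = -9 + 0 = -9
  P[4] = -3 + 0 = -3
  P[5] = -12 + 0 = -12
  P[6] = 8 + 0 = 8
  P[7] = 1 + 6 = 7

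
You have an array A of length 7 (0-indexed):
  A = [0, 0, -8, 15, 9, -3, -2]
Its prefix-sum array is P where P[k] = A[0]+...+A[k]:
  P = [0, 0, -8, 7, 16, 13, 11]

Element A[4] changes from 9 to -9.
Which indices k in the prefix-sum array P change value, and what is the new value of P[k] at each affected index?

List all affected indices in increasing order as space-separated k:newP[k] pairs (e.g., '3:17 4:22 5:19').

P[k] = A[0] + ... + A[k]
P[k] includes A[4] iff k >= 4
Affected indices: 4, 5, ..., 6; delta = -18
  P[4]: 16 + -18 = -2
  P[5]: 13 + -18 = -5
  P[6]: 11 + -18 = -7

Answer: 4:-2 5:-5 6:-7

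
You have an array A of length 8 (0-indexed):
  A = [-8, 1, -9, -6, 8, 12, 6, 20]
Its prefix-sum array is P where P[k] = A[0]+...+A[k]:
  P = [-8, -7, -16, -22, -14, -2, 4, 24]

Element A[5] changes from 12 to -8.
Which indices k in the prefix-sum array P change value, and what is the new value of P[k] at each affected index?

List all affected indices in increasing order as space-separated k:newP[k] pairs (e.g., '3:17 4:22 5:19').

P[k] = A[0] + ... + A[k]
P[k] includes A[5] iff k >= 5
Affected indices: 5, 6, ..., 7; delta = -20
  P[5]: -2 + -20 = -22
  P[6]: 4 + -20 = -16
  P[7]: 24 + -20 = 4

Answer: 5:-22 6:-16 7:4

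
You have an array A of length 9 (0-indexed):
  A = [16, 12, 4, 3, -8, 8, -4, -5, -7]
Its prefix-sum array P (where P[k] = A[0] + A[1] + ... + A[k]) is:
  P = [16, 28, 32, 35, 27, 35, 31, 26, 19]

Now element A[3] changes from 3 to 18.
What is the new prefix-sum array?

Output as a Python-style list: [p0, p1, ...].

Answer: [16, 28, 32, 50, 42, 50, 46, 41, 34]

Derivation:
Change: A[3] 3 -> 18, delta = 15
P[k] for k < 3: unchanged (A[3] not included)
P[k] for k >= 3: shift by delta = 15
  P[0] = 16 + 0 = 16
  P[1] = 28 + 0 = 28
  P[2] = 32 + 0 = 32
  P[3] = 35 + 15 = 50
  P[4] = 27 + 15 = 42
  P[5] = 35 + 15 = 50
  P[6] = 31 + 15 = 46
  P[7] = 26 + 15 = 41
  P[8] = 19 + 15 = 34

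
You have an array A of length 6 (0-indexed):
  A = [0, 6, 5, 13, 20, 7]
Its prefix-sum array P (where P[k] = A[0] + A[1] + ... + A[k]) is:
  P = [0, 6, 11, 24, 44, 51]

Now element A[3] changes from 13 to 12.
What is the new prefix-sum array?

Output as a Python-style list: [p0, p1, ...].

Change: A[3] 13 -> 12, delta = -1
P[k] for k < 3: unchanged (A[3] not included)
P[k] for k >= 3: shift by delta = -1
  P[0] = 0 + 0 = 0
  P[1] = 6 + 0 = 6
  P[2] = 11 + 0 = 11
  P[3] = 24 + -1 = 23
  P[4] = 44 + -1 = 43
  P[5] = 51 + -1 = 50

Answer: [0, 6, 11, 23, 43, 50]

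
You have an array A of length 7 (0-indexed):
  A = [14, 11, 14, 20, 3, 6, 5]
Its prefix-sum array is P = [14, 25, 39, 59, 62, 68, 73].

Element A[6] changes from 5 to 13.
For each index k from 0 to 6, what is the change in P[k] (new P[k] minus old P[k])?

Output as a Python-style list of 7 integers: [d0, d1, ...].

Answer: [0, 0, 0, 0, 0, 0, 8]

Derivation:
Element change: A[6] 5 -> 13, delta = 8
For k < 6: P[k] unchanged, delta_P[k] = 0
For k >= 6: P[k] shifts by exactly 8
Delta array: [0, 0, 0, 0, 0, 0, 8]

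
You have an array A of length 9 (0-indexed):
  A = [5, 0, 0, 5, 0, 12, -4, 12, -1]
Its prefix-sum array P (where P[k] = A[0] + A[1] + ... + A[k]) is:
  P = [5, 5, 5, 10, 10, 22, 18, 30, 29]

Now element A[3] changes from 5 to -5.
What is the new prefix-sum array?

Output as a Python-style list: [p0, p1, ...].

Change: A[3] 5 -> -5, delta = -10
P[k] for k < 3: unchanged (A[3] not included)
P[k] for k >= 3: shift by delta = -10
  P[0] = 5 + 0 = 5
  P[1] = 5 + 0 = 5
  P[2] = 5 + 0 = 5
  P[3] = 10 + -10 = 0
  P[4] = 10 + -10 = 0
  P[5] = 22 + -10 = 12
  P[6] = 18 + -10 = 8
  P[7] = 30 + -10 = 20
  P[8] = 29 + -10 = 19

Answer: [5, 5, 5, 0, 0, 12, 8, 20, 19]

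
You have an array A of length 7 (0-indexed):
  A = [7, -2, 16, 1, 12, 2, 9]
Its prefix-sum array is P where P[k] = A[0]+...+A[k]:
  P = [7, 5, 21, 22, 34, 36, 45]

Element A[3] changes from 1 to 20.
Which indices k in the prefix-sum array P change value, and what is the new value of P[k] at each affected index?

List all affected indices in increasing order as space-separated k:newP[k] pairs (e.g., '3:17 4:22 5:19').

P[k] = A[0] + ... + A[k]
P[k] includes A[3] iff k >= 3
Affected indices: 3, 4, ..., 6; delta = 19
  P[3]: 22 + 19 = 41
  P[4]: 34 + 19 = 53
  P[5]: 36 + 19 = 55
  P[6]: 45 + 19 = 64

Answer: 3:41 4:53 5:55 6:64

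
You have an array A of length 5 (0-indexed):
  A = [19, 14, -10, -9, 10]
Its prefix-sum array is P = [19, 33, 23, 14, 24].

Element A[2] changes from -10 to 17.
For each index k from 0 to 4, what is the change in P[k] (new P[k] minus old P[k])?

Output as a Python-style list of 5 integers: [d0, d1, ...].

Element change: A[2] -10 -> 17, delta = 27
For k < 2: P[k] unchanged, delta_P[k] = 0
For k >= 2: P[k] shifts by exactly 27
Delta array: [0, 0, 27, 27, 27]

Answer: [0, 0, 27, 27, 27]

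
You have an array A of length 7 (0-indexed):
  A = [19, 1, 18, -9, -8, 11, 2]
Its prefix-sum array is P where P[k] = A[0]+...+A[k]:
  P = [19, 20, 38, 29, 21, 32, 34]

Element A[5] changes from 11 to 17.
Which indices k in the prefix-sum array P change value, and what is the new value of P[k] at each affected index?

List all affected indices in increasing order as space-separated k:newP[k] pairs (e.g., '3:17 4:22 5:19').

Answer: 5:38 6:40

Derivation:
P[k] = A[0] + ... + A[k]
P[k] includes A[5] iff k >= 5
Affected indices: 5, 6, ..., 6; delta = 6
  P[5]: 32 + 6 = 38
  P[6]: 34 + 6 = 40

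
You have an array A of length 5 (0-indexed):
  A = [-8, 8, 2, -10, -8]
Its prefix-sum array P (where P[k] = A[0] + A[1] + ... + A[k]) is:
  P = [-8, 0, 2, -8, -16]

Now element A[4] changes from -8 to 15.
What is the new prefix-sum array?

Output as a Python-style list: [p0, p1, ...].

Answer: [-8, 0, 2, -8, 7]

Derivation:
Change: A[4] -8 -> 15, delta = 23
P[k] for k < 4: unchanged (A[4] not included)
P[k] for k >= 4: shift by delta = 23
  P[0] = -8 + 0 = -8
  P[1] = 0 + 0 = 0
  P[2] = 2 + 0 = 2
  P[3] = -8 + 0 = -8
  P[4] = -16 + 23 = 7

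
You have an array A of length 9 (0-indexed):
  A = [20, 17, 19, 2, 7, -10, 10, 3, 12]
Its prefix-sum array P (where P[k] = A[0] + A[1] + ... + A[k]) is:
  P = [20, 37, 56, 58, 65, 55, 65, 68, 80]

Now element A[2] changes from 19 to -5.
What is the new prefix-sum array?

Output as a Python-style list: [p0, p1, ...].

Answer: [20, 37, 32, 34, 41, 31, 41, 44, 56]

Derivation:
Change: A[2] 19 -> -5, delta = -24
P[k] for k < 2: unchanged (A[2] not included)
P[k] for k >= 2: shift by delta = -24
  P[0] = 20 + 0 = 20
  P[1] = 37 + 0 = 37
  P[2] = 56 + -24 = 32
  P[3] = 58 + -24 = 34
  P[4] = 65 + -24 = 41
  P[5] = 55 + -24 = 31
  P[6] = 65 + -24 = 41
  P[7] = 68 + -24 = 44
  P[8] = 80 + -24 = 56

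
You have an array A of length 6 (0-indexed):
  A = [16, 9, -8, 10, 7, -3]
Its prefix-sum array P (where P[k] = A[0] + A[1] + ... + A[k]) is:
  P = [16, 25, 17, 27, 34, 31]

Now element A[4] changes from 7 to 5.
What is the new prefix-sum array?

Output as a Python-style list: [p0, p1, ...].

Answer: [16, 25, 17, 27, 32, 29]

Derivation:
Change: A[4] 7 -> 5, delta = -2
P[k] for k < 4: unchanged (A[4] not included)
P[k] for k >= 4: shift by delta = -2
  P[0] = 16 + 0 = 16
  P[1] = 25 + 0 = 25
  P[2] = 17 + 0 = 17
  P[3] = 27 + 0 = 27
  P[4] = 34 + -2 = 32
  P[5] = 31 + -2 = 29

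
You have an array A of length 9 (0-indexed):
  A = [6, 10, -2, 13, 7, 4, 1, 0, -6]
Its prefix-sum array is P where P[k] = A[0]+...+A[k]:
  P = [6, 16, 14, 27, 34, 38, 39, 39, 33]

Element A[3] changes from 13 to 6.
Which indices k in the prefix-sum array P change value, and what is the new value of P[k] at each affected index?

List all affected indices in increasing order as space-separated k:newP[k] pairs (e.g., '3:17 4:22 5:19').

P[k] = A[0] + ... + A[k]
P[k] includes A[3] iff k >= 3
Affected indices: 3, 4, ..., 8; delta = -7
  P[3]: 27 + -7 = 20
  P[4]: 34 + -7 = 27
  P[5]: 38 + -7 = 31
  P[6]: 39 + -7 = 32
  P[7]: 39 + -7 = 32
  P[8]: 33 + -7 = 26

Answer: 3:20 4:27 5:31 6:32 7:32 8:26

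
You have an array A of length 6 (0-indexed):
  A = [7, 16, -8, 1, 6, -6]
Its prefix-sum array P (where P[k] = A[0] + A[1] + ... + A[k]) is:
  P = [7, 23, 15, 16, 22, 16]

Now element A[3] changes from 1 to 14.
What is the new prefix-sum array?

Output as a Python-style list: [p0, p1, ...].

Change: A[3] 1 -> 14, delta = 13
P[k] for k < 3: unchanged (A[3] not included)
P[k] for k >= 3: shift by delta = 13
  P[0] = 7 + 0 = 7
  P[1] = 23 + 0 = 23
  P[2] = 15 + 0 = 15
  P[3] = 16 + 13 = 29
  P[4] = 22 + 13 = 35
  P[5] = 16 + 13 = 29

Answer: [7, 23, 15, 29, 35, 29]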